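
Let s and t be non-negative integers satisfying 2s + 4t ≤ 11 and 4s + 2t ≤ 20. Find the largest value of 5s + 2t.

(s,t)=(5,0): 2·5+4·0=10≤11, 4·5+2·0=20≤20, objective 25.
(s,t)=(4,0): 2·4+4·0=8≤11, 4·4+2·0=16≤20, objective 20.
Maximum is 25 at (s,t)=(5,0).

25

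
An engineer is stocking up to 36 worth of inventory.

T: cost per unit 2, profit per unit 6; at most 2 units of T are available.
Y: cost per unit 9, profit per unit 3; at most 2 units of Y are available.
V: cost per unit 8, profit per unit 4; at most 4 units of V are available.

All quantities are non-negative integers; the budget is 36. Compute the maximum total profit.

28

T has the best ratio (6/2); taking only T gives at most 2×6 = 12 (stopped by the supply cap of 2).
Mixing does better — 2×T and 4×V: cost 36 ≤ 36, profit 2·6 + 4·4 = 28.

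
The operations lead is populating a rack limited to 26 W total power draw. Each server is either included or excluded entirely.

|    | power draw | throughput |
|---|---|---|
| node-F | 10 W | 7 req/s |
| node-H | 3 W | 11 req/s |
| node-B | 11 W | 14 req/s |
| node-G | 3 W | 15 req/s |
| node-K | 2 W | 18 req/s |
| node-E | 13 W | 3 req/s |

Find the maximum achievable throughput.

Allowing fractional choices, the relaxed optimum would be about 62.9, but servers are indivisible.
node-F + node-B + node-G + node-K: power draw 10 + 11 + 3 + 2 = 26 ≤ 26, throughput 7 + 14 + 15 + 18 = 54.
node-H + node-B + node-G + node-K: power draw 3 + 11 + 3 + 2 = 19 ≤ 26, throughput 11 + 14 + 15 + 18 = 58.
Best is node-H, node-B, node-G, and node-K with total throughput 58.

58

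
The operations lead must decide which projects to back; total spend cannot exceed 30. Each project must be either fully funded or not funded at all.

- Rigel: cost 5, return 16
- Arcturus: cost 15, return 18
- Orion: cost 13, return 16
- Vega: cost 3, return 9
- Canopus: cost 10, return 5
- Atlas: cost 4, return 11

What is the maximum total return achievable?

This is an integer program with binary decision variables.
Allowing fractional choices, the relaxed optimum would be about 58.0, but projects are indivisible.
Rigel + Orion + Vega + Atlas: cost 5 + 13 + 3 + 4 = 25 ≤ 30, return 16 + 16 + 9 + 11 = 52.
Rigel + Arcturus + Vega + Atlas: cost 5 + 15 + 3 + 4 = 27 ≤ 30, return 16 + 18 + 9 + 11 = 54.
Best is Rigel, Arcturus, Vega, and Atlas with total return 54.

54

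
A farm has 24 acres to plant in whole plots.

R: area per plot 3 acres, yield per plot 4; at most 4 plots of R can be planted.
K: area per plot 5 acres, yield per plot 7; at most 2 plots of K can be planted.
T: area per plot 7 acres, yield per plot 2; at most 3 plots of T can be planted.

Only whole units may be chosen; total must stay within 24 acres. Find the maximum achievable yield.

30

3×R and 2×K: area 19 ≤ 24, yield 3·4 + 2·7 = 26.
4×R and 2×K: area 22 ≤ 24, yield 4·4 + 2·7 = 30.
Best is 30.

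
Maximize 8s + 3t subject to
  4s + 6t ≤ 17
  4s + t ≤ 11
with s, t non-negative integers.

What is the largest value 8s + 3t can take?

19

(s,t)=(2,1) is feasible, giving 19.
(s,t)=(2,0) is feasible, giving 16.
(s,t)=(1,2) is feasible, giving 14.
(s,t)=(1,1) is feasible, giving 11.
Maximum is 19 at (s,t)=(2,1).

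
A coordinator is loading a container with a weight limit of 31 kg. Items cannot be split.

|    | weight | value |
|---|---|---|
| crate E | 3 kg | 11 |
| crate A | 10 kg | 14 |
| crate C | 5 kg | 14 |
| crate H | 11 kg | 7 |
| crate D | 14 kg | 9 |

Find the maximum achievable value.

46

Allowing fractional choices, the relaxed optimum would be about 47.4, but items are indivisible.
crate E + crate A + crate C + crate H: weight 3 + 10 + 5 + 11 = 29 ≤ 31, value 11 + 14 + 14 + 7 = 46.
crate E + crate A + crate C: weight 3 + 10 + 5 = 18 ≤ 31, value 11 + 14 + 14 = 39.
crate A + crate C + crate D: weight 10 + 5 + 14 = 29 ≤ 31, value 14 + 14 + 9 = 37.
Best is crate E, crate A, crate C, and crate H with total value 46.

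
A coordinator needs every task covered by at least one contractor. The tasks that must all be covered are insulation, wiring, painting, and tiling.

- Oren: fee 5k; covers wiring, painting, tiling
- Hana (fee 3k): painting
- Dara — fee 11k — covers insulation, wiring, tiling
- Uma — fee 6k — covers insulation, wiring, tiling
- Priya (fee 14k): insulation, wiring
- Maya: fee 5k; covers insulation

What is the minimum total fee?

The greedy cost-per-new-task heuristic would pick Oren and Maya for 10, but a cheaper cover exists.
Choose Hana and Uma: together they cover insulation, wiring, painting, tiling — every task.
Total fee: 3 + 6 = 9.
No cover costs less than 9.

9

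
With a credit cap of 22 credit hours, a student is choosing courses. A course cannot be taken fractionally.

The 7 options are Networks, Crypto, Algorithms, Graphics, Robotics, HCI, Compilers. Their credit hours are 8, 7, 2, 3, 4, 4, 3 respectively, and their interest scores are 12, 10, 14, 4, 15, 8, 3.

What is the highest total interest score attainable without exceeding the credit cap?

Allowing fractional choices, the relaxed optimum would be about 54.7, but courses are indivisible.
Networks + Algorithms + Graphics + Robotics + HCI: credit hours 8 + 2 + 3 + 4 + 4 = 21 ≤ 22, interest score 12 + 14 + 4 + 15 + 8 = 53.
Crypto + Algorithms + Graphics + Robotics + HCI: credit hours 7 + 2 + 3 + 4 + 4 = 20 ≤ 22, interest score 10 + 14 + 4 + 15 + 8 = 51.
Networks + Algorithms + Robotics + HCI + Compilers: credit hours 8 + 2 + 4 + 4 + 3 = 21 ≤ 22, interest score 12 + 14 + 15 + 8 + 3 = 52.
Best is Networks, Algorithms, Graphics, Robotics, and HCI with total interest score 53.

53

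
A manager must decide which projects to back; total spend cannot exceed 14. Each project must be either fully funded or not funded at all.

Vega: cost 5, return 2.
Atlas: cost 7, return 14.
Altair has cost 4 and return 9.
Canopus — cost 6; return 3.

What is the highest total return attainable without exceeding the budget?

23

Allowing fractional choices, the relaxed optimum would be about 24.5, but projects are indivisible.
Atlas + Canopus: cost 7 + 6 = 13 ≤ 14, return 14 + 3 = 17.
Atlas + Altair: cost 7 + 4 = 11 ≤ 14, return 14 + 9 = 23.
Vega + Atlas: cost 5 + 7 = 12 ≤ 14, return 2 + 14 = 16.
Best is Atlas and Altair with total return 23.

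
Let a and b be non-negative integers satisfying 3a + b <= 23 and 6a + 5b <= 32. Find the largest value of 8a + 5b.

40

The continuous relaxation peaks at (5.33, 0) with value 42.67; rounding to a feasible lattice point costs some objective.
(a,b)=(5,0): 3·5+1·0=15≤23, 6·5+5·0=30≤32, objective 40.
(a,b)=(4,1): 3·4+1·1=13≤23, 6·4+5·1=29≤32, objective 37.
(a,b)=(4,0): 3·4+1·0=12≤23, 6·4+5·0=24≤32, objective 32.
Maximum is 40 at (a,b)=(5,0).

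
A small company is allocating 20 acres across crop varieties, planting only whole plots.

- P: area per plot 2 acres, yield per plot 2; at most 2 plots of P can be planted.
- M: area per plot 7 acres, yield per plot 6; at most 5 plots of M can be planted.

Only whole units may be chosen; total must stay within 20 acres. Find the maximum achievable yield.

This is a bounded integer knapsack.
P has the best ratio (2/2); taking only P gives at most 2×2 = 4 (stopped by the supply cap of 2).
Mixing does better — 2×P and 2×M: area 18 ≤ 20, yield 2·2 + 2·6 = 16.

16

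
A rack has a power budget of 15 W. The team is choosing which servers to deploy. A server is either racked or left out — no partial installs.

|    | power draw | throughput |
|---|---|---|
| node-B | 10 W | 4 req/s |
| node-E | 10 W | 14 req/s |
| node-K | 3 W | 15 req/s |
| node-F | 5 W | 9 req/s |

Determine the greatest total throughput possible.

node-K + node-F: power draw 3 + 5 = 8 ≤ 15, throughput 15 + 9 = 24.
node-E + node-K: power draw 10 + 3 = 13 ≤ 15, throughput 14 + 15 = 29.
node-E + node-F: power draw 10 + 5 = 15 ≤ 15, throughput 14 + 9 = 23.
Best is node-E and node-K with total throughput 29.

29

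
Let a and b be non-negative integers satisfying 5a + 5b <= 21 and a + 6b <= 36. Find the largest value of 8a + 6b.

The continuous relaxation peaks at (4.2, 0) with value 33.60; rounding to a feasible lattice point costs some objective.
(a,b)=(4,0): 5·4+5·0=20≤21, 1·4+6·0=4≤36, objective 32.
(a,b)=(3,1): 5·3+5·1=20≤21, 1·3+6·1=9≤36, objective 30.
(a,b)=(3,0): 5·3+5·0=15≤21, 1·3+6·0=3≤36, objective 24.
No feasible integer point exceeds 32.

32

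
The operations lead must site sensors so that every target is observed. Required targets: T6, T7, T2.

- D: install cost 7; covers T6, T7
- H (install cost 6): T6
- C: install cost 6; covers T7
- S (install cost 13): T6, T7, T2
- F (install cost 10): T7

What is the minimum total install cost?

13

The greedy cost-per-new-target heuristic would pick D and S for 20, but a cheaper cover exists.
S alone covers T6, T7, T2 — every target.
Total install cost: 13.
No cover costs less than 13.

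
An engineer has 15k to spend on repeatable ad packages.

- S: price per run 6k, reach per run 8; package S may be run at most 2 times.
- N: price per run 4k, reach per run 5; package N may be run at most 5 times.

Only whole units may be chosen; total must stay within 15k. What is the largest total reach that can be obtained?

18

Take 1×S and 2×N: price 14 ≤ 15, reach 1·8 + 2·5 = 18.
No other integer combination yields more.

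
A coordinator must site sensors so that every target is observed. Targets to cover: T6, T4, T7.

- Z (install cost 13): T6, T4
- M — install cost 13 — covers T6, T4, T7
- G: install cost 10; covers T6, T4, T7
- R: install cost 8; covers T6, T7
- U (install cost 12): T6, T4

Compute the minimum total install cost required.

10

G alone covers T6, T4, T7 — every target.
Total install cost: 10.
No cover costs less than 10.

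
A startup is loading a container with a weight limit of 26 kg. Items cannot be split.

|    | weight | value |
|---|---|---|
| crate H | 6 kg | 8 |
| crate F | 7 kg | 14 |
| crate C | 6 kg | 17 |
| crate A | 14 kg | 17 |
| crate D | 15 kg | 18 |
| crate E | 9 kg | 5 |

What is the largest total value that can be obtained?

Take crate H, crate C, and crate A: weight 6 + 6 + 14 = 26 ≤ 26, value 8 + 17 + 17 = 42.
No other feasible combination does better.

42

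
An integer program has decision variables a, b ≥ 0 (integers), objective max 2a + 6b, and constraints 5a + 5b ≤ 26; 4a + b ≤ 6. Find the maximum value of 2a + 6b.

(a,b)=(0,5): 5·0+5·5=25≤26, 4·0+1·5=5≤6, objective 30.
(a,b)=(0,4): 5·0+5·4=20≤26, 4·0+1·4=4≤6, objective 24.
The best lattice point is (0,5), giving 30.

30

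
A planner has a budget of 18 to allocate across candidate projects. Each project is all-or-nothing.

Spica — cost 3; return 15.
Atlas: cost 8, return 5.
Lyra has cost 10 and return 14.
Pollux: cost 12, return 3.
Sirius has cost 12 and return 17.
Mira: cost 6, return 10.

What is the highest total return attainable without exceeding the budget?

Allowing fractional choices, the relaxed optimum would be about 37.8, but projects are indivisible.
Spica + Sirius: cost 3 + 12 = 15 ≤ 18, return 15 + 17 = 32.
Spica + Atlas + Mira: cost 3 + 8 + 6 = 17 ≤ 18, return 15 + 5 + 10 = 30.
Spica + Lyra: cost 3 + 10 = 13 ≤ 18, return 15 + 14 = 29.
Best is Spica and Sirius with total return 32.

32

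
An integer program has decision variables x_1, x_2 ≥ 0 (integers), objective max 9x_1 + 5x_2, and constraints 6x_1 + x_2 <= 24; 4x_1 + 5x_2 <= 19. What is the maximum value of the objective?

36

The continuous relaxation peaks at (3.88, 0.692) with value 38.42; rounding to a feasible lattice point costs some objective.
(x_1,x_2)=(4,0): 6·4+1·0=24≤24, 4·4+5·0=16≤19, objective 36.
(x_1,x_2)=(3,1): 6·3+1·1=19≤24, 4·3+5·1=17≤19, objective 32.
(x_1,x_2)=(3,0): 6·3+1·0=18≤24, 4·3+5·0=12≤19, objective 27.
Maximum is 36 at (x_1,x_2)=(4,0).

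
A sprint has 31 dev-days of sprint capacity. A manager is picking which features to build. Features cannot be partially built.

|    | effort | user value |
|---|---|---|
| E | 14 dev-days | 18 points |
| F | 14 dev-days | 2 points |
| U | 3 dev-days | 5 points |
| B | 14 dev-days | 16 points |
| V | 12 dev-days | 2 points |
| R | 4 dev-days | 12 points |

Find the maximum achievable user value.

39

E + U + B: effort 14 + 3 + 14 = 31 ≤ 31, user value 18 + 5 + 16 = 39.
E + U + R: effort 14 + 3 + 4 = 21 ≤ 31, user value 18 + 5 + 12 = 35.
Best is E, U, and B with total user value 39.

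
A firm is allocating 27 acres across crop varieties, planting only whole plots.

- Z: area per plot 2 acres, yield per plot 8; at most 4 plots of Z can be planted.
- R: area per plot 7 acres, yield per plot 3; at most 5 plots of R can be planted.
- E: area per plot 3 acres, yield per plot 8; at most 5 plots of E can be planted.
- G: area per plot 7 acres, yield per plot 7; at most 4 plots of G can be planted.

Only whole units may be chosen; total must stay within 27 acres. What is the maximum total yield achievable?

72

This is a bounded integer knapsack.
Z has the best ratio (8/2); taking only Z gives at most 4×8 = 32 (stopped by the supply cap of 4).
Mixing does better — 4×Z and 5×E: area 23 ≤ 27, yield 4·8 + 5·8 = 72.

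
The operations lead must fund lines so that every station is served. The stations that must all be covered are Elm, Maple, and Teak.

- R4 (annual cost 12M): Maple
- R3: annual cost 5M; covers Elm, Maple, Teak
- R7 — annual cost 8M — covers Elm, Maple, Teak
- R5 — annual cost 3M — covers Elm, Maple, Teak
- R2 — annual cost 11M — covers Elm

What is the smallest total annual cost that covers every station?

3

R5 alone covers Elm, Maple, Teak — every station.
Total annual cost: 3.
No cover costs less than 3.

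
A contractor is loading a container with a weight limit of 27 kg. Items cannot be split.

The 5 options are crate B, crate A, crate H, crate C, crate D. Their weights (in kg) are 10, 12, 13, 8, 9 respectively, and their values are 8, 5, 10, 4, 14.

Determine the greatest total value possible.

crate H + crate D: weight 13 + 9 = 22 ≤ 27, value 10 + 14 = 24.
crate B + crate C + crate D: weight 10 + 8 + 9 = 27 ≤ 27, value 8 + 4 + 14 = 26.
Best is crate B, crate C, and crate D with total value 26.

26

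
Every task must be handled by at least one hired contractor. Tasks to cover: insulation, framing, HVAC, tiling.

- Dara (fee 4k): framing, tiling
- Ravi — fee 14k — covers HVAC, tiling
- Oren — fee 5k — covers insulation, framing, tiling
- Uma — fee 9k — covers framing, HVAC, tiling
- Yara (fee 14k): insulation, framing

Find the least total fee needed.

14

Choose Oren and Uma: together they cover insulation, framing, HVAC, tiling — every task.
Total fee: 5 + 9 = 14.
No cover costs less than 14.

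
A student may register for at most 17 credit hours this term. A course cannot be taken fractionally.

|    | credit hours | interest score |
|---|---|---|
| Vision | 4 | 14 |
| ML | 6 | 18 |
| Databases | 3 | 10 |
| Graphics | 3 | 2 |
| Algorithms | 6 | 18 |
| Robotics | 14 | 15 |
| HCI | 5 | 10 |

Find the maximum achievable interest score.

Allowing fractional choices, the relaxed optimum would be about 54.0, but courses are indivisible.
Vision + ML + Algorithms: credit hours 4 + 6 + 6 = 16 ≤ 17, interest score 14 + 18 + 18 = 50.
ML + Databases + Algorithms: credit hours 6 + 3 + 6 = 15 ≤ 17, interest score 18 + 10 + 18 = 46.
Best is Vision, ML, and Algorithms with total interest score 50.

50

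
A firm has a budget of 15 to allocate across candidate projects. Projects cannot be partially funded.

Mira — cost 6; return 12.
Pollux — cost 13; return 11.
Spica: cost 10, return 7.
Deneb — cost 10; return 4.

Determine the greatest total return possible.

Take Mira: cost 6 ≤ 15, return 12.
No other feasible combination does better.

12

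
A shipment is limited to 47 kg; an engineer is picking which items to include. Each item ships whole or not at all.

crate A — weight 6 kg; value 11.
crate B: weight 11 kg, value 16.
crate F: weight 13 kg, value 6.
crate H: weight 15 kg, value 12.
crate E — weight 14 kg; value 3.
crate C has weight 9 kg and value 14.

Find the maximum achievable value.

53

This is an integer program with binary decision variables.
crate A + crate B + crate F + crate C: weight 6 + 11 + 13 + 9 = 39 ≤ 47, value 11 + 16 + 6 + 14 = 47.
crate A + crate B + crate F + crate H: weight 6 + 11 + 13 + 15 = 45 ≤ 47, value 11 + 16 + 6 + 12 = 45.
crate A + crate B + crate H + crate C: weight 6 + 11 + 15 + 9 = 41 ≤ 47, value 11 + 16 + 12 + 14 = 53.
Best is crate A, crate B, crate H, and crate C with total value 53.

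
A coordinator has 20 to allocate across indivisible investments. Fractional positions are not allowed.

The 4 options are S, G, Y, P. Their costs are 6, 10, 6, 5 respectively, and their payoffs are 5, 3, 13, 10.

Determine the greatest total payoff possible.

28

S + Y + P: cost 6 + 6 + 5 = 17 ≤ 20, payoff 5 + 13 + 10 = 28.
Y + P: cost 6 + 5 = 11 ≤ 20, payoff 13 + 10 = 23.
Best is S, Y, and P with total payoff 28.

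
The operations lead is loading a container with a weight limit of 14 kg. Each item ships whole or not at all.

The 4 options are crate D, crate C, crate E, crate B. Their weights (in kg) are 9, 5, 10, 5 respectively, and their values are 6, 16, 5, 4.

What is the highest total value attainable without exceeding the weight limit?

This is an integer program with binary decision variables.
Take crate D and crate C: weight 9 + 5 = 14 ≤ 14, value 6 + 16 = 22.
No other feasible combination does better.

22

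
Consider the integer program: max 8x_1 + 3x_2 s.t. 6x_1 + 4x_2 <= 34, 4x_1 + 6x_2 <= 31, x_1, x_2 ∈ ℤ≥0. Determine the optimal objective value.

43

(x_1,x_2)=(5,1): 6·5+4·1=34≤34, 4·5+6·1=26≤31, objective 43.
(x_1,x_2)=(5,0): 6·5+4·0=30≤34, 4·5+6·0=20≤31, objective 40.
(x_1,x_2)=(4,2): 6·4+4·2=32≤34, 4·4+6·2=28≤31, objective 38.
(x_1,x_2)=(4,1): 6·4+4·1=28≤34, 4·4+6·1=22≤31, objective 35.
Maximum is 43 at (x_1,x_2)=(5,1).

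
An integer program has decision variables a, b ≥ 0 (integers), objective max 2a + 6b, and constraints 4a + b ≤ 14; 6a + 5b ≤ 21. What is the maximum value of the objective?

(a,b)=(0,4) is feasible, giving 24.
(a,b)=(1,3) is feasible, giving 20.
(a,b)=(0,3) is feasible, giving 18.
The best lattice point is (0,4), giving 24.

24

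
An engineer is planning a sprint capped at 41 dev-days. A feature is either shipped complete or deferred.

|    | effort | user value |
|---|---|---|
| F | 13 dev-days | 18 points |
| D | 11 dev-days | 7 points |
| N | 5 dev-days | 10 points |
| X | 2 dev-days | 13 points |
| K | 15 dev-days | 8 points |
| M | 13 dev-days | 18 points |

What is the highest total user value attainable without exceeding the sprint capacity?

Take F, N, X, and M: effort 13 + 5 + 2 + 13 = 33 ≤ 41, user value 18 + 10 + 13 + 18 = 59.
No other feasible combination does better.

59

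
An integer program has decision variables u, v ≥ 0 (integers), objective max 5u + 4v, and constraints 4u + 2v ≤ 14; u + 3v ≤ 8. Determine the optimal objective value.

(u,v)=(3,1): 4·3+2·1=14≤14, 1·3+3·1=6≤8, objective 19.
(u,v)=(2,2): 4·2+2·2=12≤14, 1·2+3·2=8≤8, objective 18.
(u,v)=(3,0): 4·3+2·0=12≤14, 1·3+3·0=3≤8, objective 15.
No feasible integer point exceeds 19.

19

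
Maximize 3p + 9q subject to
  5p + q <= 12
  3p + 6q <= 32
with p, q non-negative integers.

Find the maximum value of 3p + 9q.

The continuous relaxation peaks at (0, 5.33) with value 48.00; rounding to a feasible lattice point costs some objective.
(p,q)=(0,5): 5·0+1·5=5≤12, 3·0+6·5=30≤32, objective 45.
(p,q)=(1,4): 5·1+1·4=9≤12, 3·1+6·4=27≤32, objective 39.
(p,q)=(0,4): 5·0+1·4=4≤12, 3·0+6·4=24≤32, objective 36.
No feasible integer point exceeds 45.

45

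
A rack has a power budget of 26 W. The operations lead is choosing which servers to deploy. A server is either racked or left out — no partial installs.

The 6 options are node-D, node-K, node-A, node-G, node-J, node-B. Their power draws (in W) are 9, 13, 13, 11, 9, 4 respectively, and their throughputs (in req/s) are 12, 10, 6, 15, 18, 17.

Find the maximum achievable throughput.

50

node-D + node-J + node-B: power draw 9 + 9 + 4 = 22 ≤ 26, throughput 12 + 18 + 17 = 47.
node-K + node-J + node-B: power draw 13 + 9 + 4 = 26 ≤ 26, throughput 10 + 18 + 17 = 45.
node-G + node-J + node-B: power draw 11 + 9 + 4 = 24 ≤ 26, throughput 15 + 18 + 17 = 50.
Best is node-G, node-J, and node-B with total throughput 50.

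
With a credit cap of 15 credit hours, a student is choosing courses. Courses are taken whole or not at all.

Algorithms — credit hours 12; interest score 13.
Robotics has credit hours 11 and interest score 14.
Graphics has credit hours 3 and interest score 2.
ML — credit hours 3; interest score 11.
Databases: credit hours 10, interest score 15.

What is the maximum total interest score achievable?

26

Take ML and Databases: credit hours 3 + 10 = 13 ≤ 15, interest score 11 + 15 = 26.
No other feasible combination does better.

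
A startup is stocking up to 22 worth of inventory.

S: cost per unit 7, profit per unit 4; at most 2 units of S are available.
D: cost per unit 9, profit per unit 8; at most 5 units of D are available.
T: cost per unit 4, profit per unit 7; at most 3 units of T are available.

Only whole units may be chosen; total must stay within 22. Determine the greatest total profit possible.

29

T has the best ratio (7/4); taking only T gives at most 3×7 = 21 (stopped by the supply cap of 3).
Mixing does better — 1×D and 3×T: cost 21 ≤ 22, profit 1·8 + 3·7 = 29.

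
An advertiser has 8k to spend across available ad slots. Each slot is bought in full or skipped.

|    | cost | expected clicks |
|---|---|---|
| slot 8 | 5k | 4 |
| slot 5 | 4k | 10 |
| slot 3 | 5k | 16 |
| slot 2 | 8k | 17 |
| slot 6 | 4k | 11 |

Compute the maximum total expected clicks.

21

Treat it as a binary knapsack problem.
Allowing fractional choices, the relaxed optimum would be about 24.2, but ad slots are indivisible.
slot 3: cost 5 ≤ 8, expected clicks 16.
slot 5 + slot 6: cost 4 + 4 = 8 ≤ 8, expected clicks 10 + 11 = 21.
slot 2: cost 8 ≤ 8, expected clicks 17.
Best is slot 5 and slot 6 with total expected clicks 21.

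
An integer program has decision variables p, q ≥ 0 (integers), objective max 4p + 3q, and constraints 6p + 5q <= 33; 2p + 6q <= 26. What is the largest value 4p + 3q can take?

(p,q)=(3,3): 6·3+5·3=33≤33, 2·3+6·3=24≤26, objective 21.
(p,q)=(5,0): 6·5+5·0=30≤33, 2·5+6·0=10≤26, objective 20.
(p,q)=(4,1): 6·4+5·1=29≤33, 2·4+6·1=14≤26, objective 19.
No feasible integer point exceeds 21.

21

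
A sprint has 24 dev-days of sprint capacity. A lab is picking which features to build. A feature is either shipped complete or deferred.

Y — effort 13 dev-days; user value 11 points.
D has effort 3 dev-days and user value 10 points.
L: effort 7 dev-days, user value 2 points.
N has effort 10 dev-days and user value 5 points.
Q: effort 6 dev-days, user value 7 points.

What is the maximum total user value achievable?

28

Y + D + Q: effort 13 + 3 + 6 = 22 ≤ 24, user value 11 + 10 + 7 = 28.
Y + D + L: effort 13 + 3 + 7 = 23 ≤ 24, user value 11 + 10 + 2 = 23.
Best is Y, D, and Q with total user value 28.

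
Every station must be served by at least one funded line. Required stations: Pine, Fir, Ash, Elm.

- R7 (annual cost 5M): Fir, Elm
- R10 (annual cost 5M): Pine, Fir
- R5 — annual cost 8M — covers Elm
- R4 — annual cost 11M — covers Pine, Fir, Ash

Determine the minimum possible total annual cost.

The greedy cost-per-new-station heuristic would pick R7, R10, and R4 for 21, but a cheaper cover exists.
Choose R7 and R4: together they cover Pine, Fir, Ash, Elm — every station.
Total annual cost: 5 + 11 = 16.
No cover costs less than 16.

16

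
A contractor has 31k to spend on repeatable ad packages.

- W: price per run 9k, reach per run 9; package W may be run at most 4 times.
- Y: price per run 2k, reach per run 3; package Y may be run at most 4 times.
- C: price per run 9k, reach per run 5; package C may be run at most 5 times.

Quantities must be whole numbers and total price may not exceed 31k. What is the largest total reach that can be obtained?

2×W and 4×Y: price 26 ≤ 31, reach 2·9 + 4·3 = 30.
3×W and 2×Y: price 31 ≤ 31, reach 3·9 + 2·3 = 33.
Best is 33.

33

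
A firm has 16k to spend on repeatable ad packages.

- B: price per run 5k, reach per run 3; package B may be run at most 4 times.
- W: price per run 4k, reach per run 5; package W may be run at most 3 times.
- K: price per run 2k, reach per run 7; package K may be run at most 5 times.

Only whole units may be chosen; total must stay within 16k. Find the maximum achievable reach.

1×W and 5×K: price 14 ≤ 16, reach 1·5 + 5·7 = 40.
2×W and 4×K: price 16 ≤ 16, reach 2·5 + 4·7 = 38.
Best is 40.

40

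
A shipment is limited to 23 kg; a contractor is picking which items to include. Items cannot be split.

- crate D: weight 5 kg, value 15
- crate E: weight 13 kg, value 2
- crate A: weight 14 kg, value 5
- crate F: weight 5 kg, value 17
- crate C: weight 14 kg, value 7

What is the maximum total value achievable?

34

Take crate D, crate E, and crate F: weight 5 + 13 + 5 = 23 ≤ 23, value 15 + 2 + 17 = 34.
No other feasible combination does better.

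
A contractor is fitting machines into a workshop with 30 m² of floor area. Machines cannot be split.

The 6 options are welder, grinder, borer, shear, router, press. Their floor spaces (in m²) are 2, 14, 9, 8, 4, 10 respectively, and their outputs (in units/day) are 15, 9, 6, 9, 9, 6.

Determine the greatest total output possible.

This is a 0-1 knapsack instance.
Take welder, grinder, shear, and router: floor space 2 + 14 + 8 + 4 = 28 ≤ 30, output 15 + 9 + 9 + 9 = 42.
No other feasible combination does better.

42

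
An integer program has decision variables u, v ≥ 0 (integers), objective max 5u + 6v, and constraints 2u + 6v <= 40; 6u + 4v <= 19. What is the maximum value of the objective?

(u,v)=(0,4): 2·0+6·4=24≤40, 6·0+4·4=16≤19, objective 24.
(u,v)=(1,3): 2·1+6·3=20≤40, 6·1+4·3=18≤19, objective 23.
(u,v)=(0,3): 2·0+6·3=18≤40, 6·0+4·3=12≤19, objective 18.
No feasible integer point exceeds 24.

24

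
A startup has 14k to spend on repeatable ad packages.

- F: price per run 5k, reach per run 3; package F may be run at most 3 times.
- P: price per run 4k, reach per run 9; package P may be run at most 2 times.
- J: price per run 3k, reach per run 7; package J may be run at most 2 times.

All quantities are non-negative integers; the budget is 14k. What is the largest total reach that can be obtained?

J has the best ratio (7/3); taking only J gives at most 2×7 = 14 (stopped by the supply cap of 2).
Mixing does better — 2×P and 2×J: price 14 ≤ 14, reach 2·9 + 2·7 = 32.

32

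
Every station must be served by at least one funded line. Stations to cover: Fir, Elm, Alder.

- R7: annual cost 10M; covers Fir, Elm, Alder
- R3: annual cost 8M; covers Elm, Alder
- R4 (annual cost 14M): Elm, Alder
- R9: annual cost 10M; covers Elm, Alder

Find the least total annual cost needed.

10

R7 alone covers Fir, Elm, Alder — every station.
Total annual cost: 10.
No cover costs less than 10.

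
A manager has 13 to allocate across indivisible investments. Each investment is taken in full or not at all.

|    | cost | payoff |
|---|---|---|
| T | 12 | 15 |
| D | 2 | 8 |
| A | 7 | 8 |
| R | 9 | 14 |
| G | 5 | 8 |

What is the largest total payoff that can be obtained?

This is a 0-1 knapsack instance.
Allowing fractional choices, the relaxed optimum would be about 25.3, but investments are indivisible.
D + R: cost 2 + 9 = 11 ≤ 13, payoff 8 + 14 = 22.
D + G: cost 2 + 5 = 7 ≤ 13, payoff 8 + 8 = 16.
Best is D and R with total payoff 22.

22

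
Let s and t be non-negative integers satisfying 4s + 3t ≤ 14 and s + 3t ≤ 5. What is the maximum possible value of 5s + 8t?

18

The continuous relaxation peaks at (3, 0.667) with value 20.33; rounding to a feasible lattice point costs some objective.
(s,t)=(2,1): 4·2+3·1=11≤14, 1·2+3·1=5≤5, objective 18.
(s,t)=(3,0): 4·3+3·0=12≤14, 1·3+3·0=3≤5, objective 15.
Maximum is 18 at (s,t)=(2,1).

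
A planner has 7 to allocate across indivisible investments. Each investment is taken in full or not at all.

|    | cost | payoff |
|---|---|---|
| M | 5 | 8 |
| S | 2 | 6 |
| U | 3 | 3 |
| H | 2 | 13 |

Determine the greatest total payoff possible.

This is an integer program with binary decision variables.
Take S, U, and H: cost 2 + 3 + 2 = 7 ≤ 7, payoff 6 + 3 + 13 = 22.
No other feasible combination does better.

22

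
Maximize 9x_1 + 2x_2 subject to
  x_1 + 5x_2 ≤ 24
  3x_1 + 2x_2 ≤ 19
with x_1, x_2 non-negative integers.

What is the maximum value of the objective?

(x_1,x_2)=(6,0) is feasible, giving 54.
(x_1,x_2)=(5,1) is feasible, giving 47.
(x_1,x_2)=(5,0) is feasible, giving 45.
The best lattice point is (6,0), giving 54.

54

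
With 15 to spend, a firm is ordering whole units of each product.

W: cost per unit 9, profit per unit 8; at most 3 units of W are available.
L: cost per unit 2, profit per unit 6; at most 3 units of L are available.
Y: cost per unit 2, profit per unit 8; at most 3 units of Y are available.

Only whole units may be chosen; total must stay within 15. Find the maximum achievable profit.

42

Y has the best ratio (8/2); taking only Y gives at most 3×8 = 24 (stopped by the supply cap of 3).
Mixing does better — 3×L and 3×Y: cost 12 ≤ 15, profit 3·6 + 3·8 = 42.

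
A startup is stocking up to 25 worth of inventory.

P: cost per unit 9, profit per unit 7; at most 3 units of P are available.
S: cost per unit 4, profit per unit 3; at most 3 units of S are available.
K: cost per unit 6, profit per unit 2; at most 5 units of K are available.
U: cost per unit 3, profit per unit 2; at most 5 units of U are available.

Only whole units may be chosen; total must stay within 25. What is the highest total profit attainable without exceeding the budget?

19

P has the best ratio (7/9); taking only P gives at most 2×7 = 14 (stopped by the cost limit).
Mixing does better — 2×P, 1×S, and 1×U: cost 25 ≤ 25, profit 2·7 + 1·3 + 1·2 = 19.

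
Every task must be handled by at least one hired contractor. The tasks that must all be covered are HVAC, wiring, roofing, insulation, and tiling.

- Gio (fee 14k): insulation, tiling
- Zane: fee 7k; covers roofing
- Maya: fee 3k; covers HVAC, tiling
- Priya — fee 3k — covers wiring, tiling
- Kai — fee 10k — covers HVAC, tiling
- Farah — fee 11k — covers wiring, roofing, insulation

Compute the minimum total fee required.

14

This is an integer covering problem.
Choose Maya and Farah: together they cover HVAC, wiring, roofing, insulation, tiling — every task.
Total fee: 3 + 11 = 14.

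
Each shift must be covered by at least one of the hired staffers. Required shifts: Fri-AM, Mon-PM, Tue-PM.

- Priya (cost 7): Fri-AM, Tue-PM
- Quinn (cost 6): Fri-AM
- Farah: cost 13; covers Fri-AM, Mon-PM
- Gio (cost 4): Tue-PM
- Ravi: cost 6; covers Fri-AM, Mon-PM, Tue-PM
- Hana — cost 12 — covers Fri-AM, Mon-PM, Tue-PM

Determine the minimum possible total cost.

6

Ravi alone covers Fri-AM, Mon-PM, Tue-PM — every shift.
Total cost: 6.
No cover costs less than 6.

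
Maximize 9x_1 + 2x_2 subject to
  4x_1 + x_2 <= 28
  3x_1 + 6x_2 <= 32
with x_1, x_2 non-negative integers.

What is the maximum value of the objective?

(x_1,x_2)=(7,0): 4·7+1·0=28≤28, 3·7+6·0=21≤32, objective 63.
(x_1,x_2)=(6,1): 4·6+1·1=25≤28, 3·6+6·1=24≤32, objective 56.
Maximum is 63 at (x_1,x_2)=(7,0).

63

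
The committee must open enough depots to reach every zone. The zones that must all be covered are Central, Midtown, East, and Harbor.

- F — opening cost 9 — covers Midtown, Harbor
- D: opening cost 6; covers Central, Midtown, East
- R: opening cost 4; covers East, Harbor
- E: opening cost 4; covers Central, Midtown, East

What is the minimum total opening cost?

8

Choose R and E: together they cover Central, Midtown, East, Harbor — every zone.
Total opening cost: 4 + 4 = 8.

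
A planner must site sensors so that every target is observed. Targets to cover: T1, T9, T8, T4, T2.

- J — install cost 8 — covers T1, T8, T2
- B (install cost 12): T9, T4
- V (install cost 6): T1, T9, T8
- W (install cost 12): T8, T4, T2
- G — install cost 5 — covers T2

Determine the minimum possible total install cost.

This is an integer covering problem.
The greedy cost-per-new-target heuristic would pick V, G, and B for 23, but a cheaper cover exists.
Choose V and W: together they cover T1, T9, T8, T4, T2 — every target.
Total install cost: 6 + 12 = 18.
No cover costs less than 18.

18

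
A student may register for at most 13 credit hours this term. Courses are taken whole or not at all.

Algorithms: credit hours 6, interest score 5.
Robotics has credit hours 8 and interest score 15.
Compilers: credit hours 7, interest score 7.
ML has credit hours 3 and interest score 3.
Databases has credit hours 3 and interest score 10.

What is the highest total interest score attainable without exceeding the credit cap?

25

Treat it as a binary knapsack problem.
Compilers + ML + Databases: credit hours 7 + 3 + 3 = 13 ≤ 13, interest score 7 + 3 + 10 = 20.
Robotics + Databases: credit hours 8 + 3 = 11 ≤ 13, interest score 15 + 10 = 25.
Best is Robotics and Databases with total interest score 25.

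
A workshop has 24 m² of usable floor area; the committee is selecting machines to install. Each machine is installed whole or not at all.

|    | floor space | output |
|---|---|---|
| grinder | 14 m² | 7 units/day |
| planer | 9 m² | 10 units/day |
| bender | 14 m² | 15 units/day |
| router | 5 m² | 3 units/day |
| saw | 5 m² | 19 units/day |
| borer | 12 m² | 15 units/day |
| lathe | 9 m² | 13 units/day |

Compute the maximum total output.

Allowing fractional choices, the relaxed optimum would be about 44.5, but machines are indivisible.
bender + router + saw: floor space 14 + 5 + 5 = 24 ≤ 24, output 15 + 3 + 19 = 37.
router + saw + borer: floor space 5 + 5 + 12 = 22 ≤ 24, output 3 + 19 + 15 = 37.
planer + saw + lathe: floor space 9 + 5 + 9 = 23 ≤ 24, output 10 + 19 + 13 = 42.
Best is planer, saw, and lathe with total output 42.

42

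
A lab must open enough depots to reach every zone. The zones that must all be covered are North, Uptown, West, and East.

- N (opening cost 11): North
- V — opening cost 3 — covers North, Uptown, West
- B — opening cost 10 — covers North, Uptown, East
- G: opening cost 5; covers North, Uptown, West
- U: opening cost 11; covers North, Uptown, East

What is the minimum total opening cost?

Choose V and B: together they cover North, Uptown, West, East — every zone.
Total opening cost: 3 + 10 = 13.
No cover costs less than 13.

13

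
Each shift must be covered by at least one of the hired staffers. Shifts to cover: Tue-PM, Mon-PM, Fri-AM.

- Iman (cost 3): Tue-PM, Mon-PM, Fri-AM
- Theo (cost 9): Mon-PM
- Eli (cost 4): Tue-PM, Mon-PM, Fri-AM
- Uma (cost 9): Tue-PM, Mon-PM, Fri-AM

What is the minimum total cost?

3

This is a weighted set-cover instance.
Iman alone covers Tue-PM, Mon-PM, Fri-AM — every shift.
Total cost: 3.
No cover costs less than 3.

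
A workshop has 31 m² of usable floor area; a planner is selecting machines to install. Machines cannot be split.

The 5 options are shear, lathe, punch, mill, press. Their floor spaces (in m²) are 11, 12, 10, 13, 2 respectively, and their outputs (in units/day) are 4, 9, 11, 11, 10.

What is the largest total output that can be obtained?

Take punch, mill, and press: floor space 10 + 13 + 2 = 25 ≤ 31, output 11 + 11 + 10 = 32.
No other feasible combination does better.

32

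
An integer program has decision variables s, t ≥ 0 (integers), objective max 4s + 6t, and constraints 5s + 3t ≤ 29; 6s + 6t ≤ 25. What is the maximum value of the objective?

Relaxing integrality, the LP optimum is 25.00 at (s,t) = (0, 4.17), which is not an integer point.
(s,t)=(0,4): 5·0+3·4=12≤29, 6·0+6·4=24≤25, objective 24.
(s,t)=(1,3): 5·1+3·3=14≤29, 6·1+6·3=24≤25, objective 22.
(s,t)=(0,3): 5·0+3·3=9≤29, 6·0+6·3=18≤25, objective 18.
Maximum is 24 at (s,t)=(0,4).

24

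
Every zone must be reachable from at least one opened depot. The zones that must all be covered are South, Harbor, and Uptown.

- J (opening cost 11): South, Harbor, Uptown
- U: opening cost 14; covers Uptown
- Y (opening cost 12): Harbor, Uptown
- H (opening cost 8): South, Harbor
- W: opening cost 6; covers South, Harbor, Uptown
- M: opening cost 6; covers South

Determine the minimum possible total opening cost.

6

This is an integer covering problem.
W alone covers South, Harbor, Uptown — every zone.
Total opening cost: 6.
No cover costs less than 6.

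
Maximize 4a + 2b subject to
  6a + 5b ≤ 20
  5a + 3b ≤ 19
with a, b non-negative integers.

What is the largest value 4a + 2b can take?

12

Relaxing integrality, the LP optimum is 13.33 at (a,b) = (3.33, 0), which is not an integer point.
(a,b)=(3,0): 6·3+5·0=18≤20, 5·3+3·0=15≤19, objective 12.
(a,b)=(2,1): 6·2+5·1=17≤20, 5·2+3·1=13≤19, objective 10.
(a,b)=(2,0): 6·2+5·0=12≤20, 5·2+3·0=10≤19, objective 8.
No feasible integer point exceeds 12.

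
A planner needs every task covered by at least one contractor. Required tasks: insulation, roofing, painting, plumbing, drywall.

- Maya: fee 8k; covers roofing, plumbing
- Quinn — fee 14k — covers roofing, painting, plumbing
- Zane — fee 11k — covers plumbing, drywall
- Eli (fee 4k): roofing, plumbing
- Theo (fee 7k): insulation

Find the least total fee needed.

This is an integer covering problem.
The greedy cost-per-new-task heuristic would pick Eli, Theo, Zane, and Quinn for 36, but a cheaper cover exists.
Choose Quinn, Zane, and Theo: together they cover insulation, roofing, painting, plumbing, drywall — every task.
Total fee: 14 + 11 + 7 = 32.
No cover costs less than 32.

32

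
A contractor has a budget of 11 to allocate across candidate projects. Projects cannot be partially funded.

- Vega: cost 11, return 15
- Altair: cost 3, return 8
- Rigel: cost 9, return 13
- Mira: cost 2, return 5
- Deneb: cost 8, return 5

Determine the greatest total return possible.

Take Rigel and Mira: cost 9 + 2 = 11 ≤ 11, return 13 + 5 = 18.
No other feasible combination does better.

18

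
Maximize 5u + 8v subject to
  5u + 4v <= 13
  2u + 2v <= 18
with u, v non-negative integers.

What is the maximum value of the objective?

(u,v)=(0,3): 5·0+4·3=12≤13, 2·0+2·3=6≤18, objective 24.
(u,v)=(1,2): 5·1+4·2=13≤13, 2·1+2·2=6≤18, objective 21.
(u,v)=(0,2): 5·0+4·2=8≤13, 2·0+2·2=4≤18, objective 16.
No feasible integer point exceeds 24.

24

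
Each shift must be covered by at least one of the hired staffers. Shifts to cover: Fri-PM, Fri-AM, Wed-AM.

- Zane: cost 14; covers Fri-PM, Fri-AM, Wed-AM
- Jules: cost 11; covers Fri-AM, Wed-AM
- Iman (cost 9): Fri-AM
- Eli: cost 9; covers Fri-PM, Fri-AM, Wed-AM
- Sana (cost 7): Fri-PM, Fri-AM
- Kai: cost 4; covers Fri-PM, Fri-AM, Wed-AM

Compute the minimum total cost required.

4

This is a weighted set-cover instance.
Kai alone covers Fri-PM, Fri-AM, Wed-AM — every shift.
Total cost: 4.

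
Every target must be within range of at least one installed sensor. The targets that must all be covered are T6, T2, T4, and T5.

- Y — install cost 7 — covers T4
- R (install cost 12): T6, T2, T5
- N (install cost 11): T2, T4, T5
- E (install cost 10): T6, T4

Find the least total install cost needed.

19

The greedy cost-per-new-target heuristic would pick N and E for 21, but a cheaper cover exists.
Choose Y and R: together they cover T6, T2, T4, T5 — every target.
Total install cost: 7 + 12 = 19.
No cover costs less than 19.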